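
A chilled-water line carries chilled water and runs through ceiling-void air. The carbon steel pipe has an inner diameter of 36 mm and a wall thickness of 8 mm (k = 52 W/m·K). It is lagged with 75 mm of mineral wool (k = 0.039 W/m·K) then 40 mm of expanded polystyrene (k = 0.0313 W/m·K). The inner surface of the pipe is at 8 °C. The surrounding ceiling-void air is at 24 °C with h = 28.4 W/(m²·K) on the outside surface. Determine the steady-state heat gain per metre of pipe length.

q′ ≈ 2.2 W/m

Cylindrical conduction, so R = ln(r₂/r₁)/(2πkL) per layer, in series:
R_carbon steel pipe wall = ln(26/18)/(2π×52×1) = 0.001125 K/W
R_mineral wool = ln(101/26)/(2π×0.039×1) = 5.538 K/W
R_expanded polystyrene = ln(141/101)/(2π×0.0313×1) = 1.696 K/W
R_outer film = 1/(h_o·2πr_oL) = 1/(28.4×2π×0.141×1) = 0.03975 K/W
R_total = 7.275 K/W
Q = ΔT/R_total = 16/7.275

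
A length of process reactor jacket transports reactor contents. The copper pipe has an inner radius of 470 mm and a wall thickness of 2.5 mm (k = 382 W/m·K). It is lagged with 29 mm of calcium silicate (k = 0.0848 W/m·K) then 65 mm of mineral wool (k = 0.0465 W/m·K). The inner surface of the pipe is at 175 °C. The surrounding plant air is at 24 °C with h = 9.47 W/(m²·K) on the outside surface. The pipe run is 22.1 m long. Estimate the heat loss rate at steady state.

Q ≈ 5970 W

Cylindrical conduction, so R = ln(r₂/r₁)/(2πkL) per layer, in series:
R_copper pipe wall = ln(472.5/470)/(2π×382×22.1) = 1×10^-7 K/W
R_calcium silicate = ln(501.5/472.5)/(2π×0.0848×22.1) = 0.005059 K/W
R_mineral wool = ln(566.5/501.5)/(2π×0.0465×22.1) = 0.01887 K/W
R_outer film = 1/(h_o·2πr_oL) = 1/(9.47×2π×0.5665×22.1) = 0.001342 K/W
R_total = 0.02528 K/W
Q = ΔT/R_total = 151/0.02528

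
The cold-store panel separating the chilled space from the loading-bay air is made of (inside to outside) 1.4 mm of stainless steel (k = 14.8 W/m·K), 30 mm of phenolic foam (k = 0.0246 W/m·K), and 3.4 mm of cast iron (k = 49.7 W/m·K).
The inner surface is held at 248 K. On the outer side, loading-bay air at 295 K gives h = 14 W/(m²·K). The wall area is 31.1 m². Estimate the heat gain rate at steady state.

Thermal resistances in series:
R_stainless steel = L/(kA) = 0.0014/(14.8×31.1) = 3.042×10^-6 K/W
R_phenolic foam = L/(kA) = 0.03/(0.0246×31.1) = 0.03921 K/W
R_cast iron = L/(kA) = 0.0034/(49.7×31.1) = 2.2×10^-6 K/W
R_outer film = 1/(h_o·A) = 1/(14×31.1) = 0.002297 K/W
R_total = 0.04151 K/W
Q = ΔT / R_total = 47 / 0.04151

Q ≈ 1130 W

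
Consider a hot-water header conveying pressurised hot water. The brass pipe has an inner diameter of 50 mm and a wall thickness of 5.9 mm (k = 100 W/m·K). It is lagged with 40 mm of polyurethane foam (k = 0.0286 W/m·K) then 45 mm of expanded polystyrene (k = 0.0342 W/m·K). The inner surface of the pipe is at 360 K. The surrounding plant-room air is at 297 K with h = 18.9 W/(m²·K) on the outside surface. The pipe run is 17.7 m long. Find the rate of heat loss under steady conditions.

Per-layer cylindrical resistances, series-summed:
R_brass pipe wall = ln(30.9/25)/(2π×100×17.7) = 1.905×10^-5 K/W
R_polyurethane foam = ln(70.9/30.9)/(2π×0.0286×17.7) = 0.2611 K/W
R_expanded polystyrene = ln(115.9/70.9)/(2π×0.0342×17.7) = 0.1292 K/W
R_outer film = 1/(h_o·2πr_oL) = 1/(18.9×2π×0.1159×17.7) = 0.004105 K/W
R_total = 0.3944 K/W
Q = ΔT/R_total = 63/0.3944

Q ≈ 160 W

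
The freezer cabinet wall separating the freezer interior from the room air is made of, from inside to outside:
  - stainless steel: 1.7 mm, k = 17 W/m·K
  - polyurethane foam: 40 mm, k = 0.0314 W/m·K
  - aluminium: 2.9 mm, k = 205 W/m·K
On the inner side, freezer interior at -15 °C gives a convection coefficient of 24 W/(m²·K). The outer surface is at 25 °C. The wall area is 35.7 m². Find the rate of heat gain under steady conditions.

Thermal resistances in series:
R_inner film = 1/(h_i·A) = 1/(24×35.7) = 0.001167 K/W
R_stainless steel = L/(kA) = 0.0017/(17×35.7) = 2.801×10^-6 K/W
R_polyurethane foam = L/(kA) = 0.04/(0.0314×35.7) = 0.03568 K/W
R_aluminium = L/(kA) = 0.0029/(205×35.7) = 3.963×10^-7 K/W
R_total = 0.03685 K/W
Q = ΔT / R_total = 40 / 0.03685

Q ≈ 1090 W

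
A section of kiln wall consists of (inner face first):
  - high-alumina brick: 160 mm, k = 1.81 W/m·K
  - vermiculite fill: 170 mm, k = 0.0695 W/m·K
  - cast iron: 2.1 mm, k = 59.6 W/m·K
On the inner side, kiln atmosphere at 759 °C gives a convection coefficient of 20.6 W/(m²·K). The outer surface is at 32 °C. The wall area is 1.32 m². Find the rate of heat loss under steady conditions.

Q ≈ 372 W

Using the resistance-network approach (series):
R_inner film = 1/(h_i·A) = 1/(20.6×1.32) = 0.03678 K/W
R_high-alumina brick = L/(kA) = 0.16/(1.81×1.32) = 0.06697 K/W
R_vermiculite fill = L/(kA) = 0.17/(0.0695×1.32) = 1.853 K/W
R_cast iron = L/(kA) = 0.0021/(59.6×1.32) = 2.669×10^-5 K/W
R_total = 1.957 K/W
Q = ΔT / R_total = 727 / 1.957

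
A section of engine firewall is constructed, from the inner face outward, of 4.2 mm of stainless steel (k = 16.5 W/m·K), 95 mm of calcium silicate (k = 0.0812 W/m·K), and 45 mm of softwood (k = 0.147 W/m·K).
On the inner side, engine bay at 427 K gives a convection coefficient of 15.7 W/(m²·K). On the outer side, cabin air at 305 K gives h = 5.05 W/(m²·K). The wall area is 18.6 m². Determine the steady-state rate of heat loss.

Q ≈ 1310 W

Series thermal resistances:
R_inner film = 1/(h_i·A) = 1/(15.7×18.6) = 0.003424 K/W
R_stainless steel = L/(kA) = 0.0042/(16.5×18.6) = 1.369×10^-5 K/W
R_calcium silicate = L/(kA) = 0.095/(0.0812×18.6) = 0.0629 K/W
R_softwood = L/(kA) = 0.045/(0.147×18.6) = 0.01646 K/W
R_outer film = 1/(h_o·A) = 1/(5.05×18.6) = 0.01065 K/W
R_total = 0.09344 K/W
Q = ΔT / R_total = 122 / 0.09344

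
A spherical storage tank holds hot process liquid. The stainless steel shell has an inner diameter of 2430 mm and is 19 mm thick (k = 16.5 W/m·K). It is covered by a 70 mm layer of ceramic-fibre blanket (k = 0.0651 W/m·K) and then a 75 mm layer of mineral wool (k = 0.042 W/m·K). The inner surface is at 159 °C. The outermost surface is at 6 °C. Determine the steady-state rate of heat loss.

Radial (spherical) resistances in series:
R_stainless steel shell = (1/1.215 − 1/1.234)/(4π×16.5) = 6.112×10^-5 K/W
R_ceramic-fibre blanket = (1/1.234 − 1/1.304)/(4π×0.0651) = 0.05318 K/W
R_mineral wool = (1/1.304 − 1/1.379)/(4π×0.042) = 0.07902 K/W
R_total = 0.1323 K/W
Q = ΔT/R_total = 153/0.1323

Q ≈ 1160 W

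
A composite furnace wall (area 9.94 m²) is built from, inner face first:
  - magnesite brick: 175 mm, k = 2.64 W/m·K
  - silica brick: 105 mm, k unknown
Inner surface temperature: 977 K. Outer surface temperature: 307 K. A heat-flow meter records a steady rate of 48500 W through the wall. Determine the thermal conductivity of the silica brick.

k ≈ 1.48 W/(m·K)

Using the resistance-network approach (series):
R_magnesite brick = L/(kA) = 0.175/(2.64×9.94) = 0.006669 K/W
Sum of known resistances R_other = 0.006669 K/W
Total R = ΔT/Q = 670/48500 = 0.01381 K/W
R_silica brick = R_total − R_other = 0.007146 K/W
k = L/(R·A) = 0.105/(0.007146×9.94)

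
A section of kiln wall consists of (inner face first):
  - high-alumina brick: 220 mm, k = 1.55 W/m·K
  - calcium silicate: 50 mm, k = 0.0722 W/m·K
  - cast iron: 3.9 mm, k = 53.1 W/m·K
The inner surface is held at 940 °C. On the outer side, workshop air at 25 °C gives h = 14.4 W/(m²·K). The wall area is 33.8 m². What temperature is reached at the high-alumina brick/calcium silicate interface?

Model the wall as resistances in series:
R_high-alumina brick = L/(kA) = 0.22/(1.55×33.8) = 0.004199 K/W
R_calcium silicate = L/(kA) = 0.05/(0.0722×33.8) = 0.02049 K/W
R_cast iron = L/(kA) = 0.0039/(53.1×33.8) = 2.173×10^-6 K/W
R_outer film = 1/(h_o·A) = 1/(14.4×33.8) = 0.002055 K/W
R_total = 0.02674 K/W;  Q = ΔT/R_total = 915/0.02674 = 34210 W
T_interface = T_inner − Q·ΣR(inner→interface) = 940 − 34200×0.004199

T ≈ 796 °C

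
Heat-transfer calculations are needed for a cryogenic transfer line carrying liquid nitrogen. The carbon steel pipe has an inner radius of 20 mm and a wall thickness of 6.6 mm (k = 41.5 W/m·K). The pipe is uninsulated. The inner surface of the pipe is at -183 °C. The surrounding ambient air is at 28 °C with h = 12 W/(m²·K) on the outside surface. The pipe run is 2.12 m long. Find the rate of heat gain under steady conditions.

Per-layer cylindrical resistances, series-summed:
R_carbon steel pipe wall = ln(26.6/20)/(2π×41.5×2.12) = 5.159×10^-4 K/W
R_outer film = 1/(h_o·2πr_oL) = 1/(12×2π×0.0266×2.12) = 0.2352 K/W
R_total = 0.2357 K/W
Q = ΔT/R_total = 211/0.2357

Q ≈ 895 W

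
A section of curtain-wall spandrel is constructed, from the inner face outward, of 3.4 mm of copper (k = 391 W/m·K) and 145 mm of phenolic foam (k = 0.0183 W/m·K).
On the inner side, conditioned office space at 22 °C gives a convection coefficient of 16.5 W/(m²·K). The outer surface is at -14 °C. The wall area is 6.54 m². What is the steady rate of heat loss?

Q ≈ 29.5 W

Model the wall as resistances in series:
R_inner film = 1/(h_i·A) = 1/(16.5×6.54) = 0.009267 K/W
R_copper = L/(kA) = 0.0034/(391×6.54) = 1.33×10^-6 K/W
R_phenolic foam = L/(kA) = 0.145/(0.0183×6.54) = 1.212 K/W
R_total = 1.221 K/W
Q = ΔT / R_total = 36 / 1.221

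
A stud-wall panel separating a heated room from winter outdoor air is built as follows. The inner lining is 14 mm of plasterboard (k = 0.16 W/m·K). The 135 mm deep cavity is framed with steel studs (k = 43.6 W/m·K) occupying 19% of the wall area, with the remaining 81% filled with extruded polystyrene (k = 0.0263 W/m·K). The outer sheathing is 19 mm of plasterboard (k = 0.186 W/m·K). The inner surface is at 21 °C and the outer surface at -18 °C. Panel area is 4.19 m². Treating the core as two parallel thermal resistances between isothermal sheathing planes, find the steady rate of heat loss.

Q ≈ 794 W

Sheathing layers in series; stud and cavity paths in parallel between them.
R_inner = 0.014/(0.16×4.19) = 0.02088 K/W
R_stud  = 0.135/(43.6×0.19×4.19) = 0.003889 K/W
R_cav   = 0.135/(0.0263×0.81×4.19) = 1.512 K/W
1/R_core = 1/R_stud + 1/R_cav → R_core = 0.003879 K/W
R_outer = 0.019/(0.186×4.19) = 0.02438 K/W
R_total = 0.04914 K/W
Q = ΔT/R_total = 39/0.04914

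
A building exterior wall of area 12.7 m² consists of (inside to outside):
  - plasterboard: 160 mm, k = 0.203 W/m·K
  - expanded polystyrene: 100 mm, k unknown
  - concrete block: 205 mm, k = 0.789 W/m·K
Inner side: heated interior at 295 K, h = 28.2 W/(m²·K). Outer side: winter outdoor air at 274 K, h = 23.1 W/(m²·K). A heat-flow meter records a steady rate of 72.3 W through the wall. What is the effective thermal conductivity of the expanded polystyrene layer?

k ≈ 0.039 W/(m·K)

Model the wall as resistances in series:
R_inner film = 1/(h_i·A) = 1/(28.2×12.7) = 0.002792 K/W
R_plasterboard = L/(kA) = 0.16/(0.203×12.7) = 0.06206 K/W
R_concrete block = L/(kA) = 0.205/(0.789×12.7) = 0.02046 K/W
R_outer film = 1/(h_o·A) = 1/(23.1×12.7) = 0.003409 K/W
Sum of known resistances R_other = 0.08872 K/W
Total R = ΔT/Q = 21/72.3 = 0.2905 K/W
R_expanded polystyrene = R_total − R_other = 0.2017 K/W
k = L/(R·A) = 0.1/(0.2017×12.7)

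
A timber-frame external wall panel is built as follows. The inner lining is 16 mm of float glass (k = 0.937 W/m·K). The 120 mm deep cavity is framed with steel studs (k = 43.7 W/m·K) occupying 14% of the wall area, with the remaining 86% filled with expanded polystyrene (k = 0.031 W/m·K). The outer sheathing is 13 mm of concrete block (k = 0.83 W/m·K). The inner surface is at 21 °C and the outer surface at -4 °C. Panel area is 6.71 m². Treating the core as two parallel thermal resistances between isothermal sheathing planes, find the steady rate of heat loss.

Q ≈ 3210 W

Sheathing layers in series; stud and cavity paths in parallel between them.
R_inner = 0.016/(0.937×6.71) = 0.002545 K/W
R_stud  = 0.12/(43.7×0.14×6.71) = 0.002923 K/W
R_cav   = 0.12/(0.031×0.86×6.71) = 0.6708 K/W
1/R_core = 1/R_stud + 1/R_cav → R_core = 0.00291 K/W
R_outer = 0.013/(0.83×6.71) = 0.002334 K/W
R_total = 0.00779 K/W
Q = ΔT/R_total = 25/0.00779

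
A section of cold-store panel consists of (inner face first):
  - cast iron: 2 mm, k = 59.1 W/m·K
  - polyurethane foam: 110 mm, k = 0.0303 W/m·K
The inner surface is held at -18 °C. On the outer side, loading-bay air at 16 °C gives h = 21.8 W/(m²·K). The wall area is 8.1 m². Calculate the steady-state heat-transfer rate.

Treating each layer as a thermal resistance in series:
R_cast iron = L/(kA) = 0.002/(59.1×8.1) = 4.178×10^-6 K/W
R_polyurethane foam = L/(kA) = 0.11/(0.0303×8.1) = 0.4482 K/W
R_outer film = 1/(h_o·A) = 1/(21.8×8.1) = 0.005663 K/W
R_total = 0.4539 K/W
Q = ΔT / R_total = 34 / 0.4539

Q ≈ 74.9 W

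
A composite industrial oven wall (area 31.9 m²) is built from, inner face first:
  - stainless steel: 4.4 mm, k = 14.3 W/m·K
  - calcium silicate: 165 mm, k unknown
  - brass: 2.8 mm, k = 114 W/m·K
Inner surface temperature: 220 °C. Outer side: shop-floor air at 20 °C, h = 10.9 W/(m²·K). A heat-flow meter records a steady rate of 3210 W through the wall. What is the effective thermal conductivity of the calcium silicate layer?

k ≈ 0.087 W/(m·K)

Model the wall as resistances in series:
R_stainless steel = L/(kA) = 0.0044/(14.3×31.9) = 9.646×10^-6 K/W
R_brass = L/(kA) = 0.0028/(114×31.9) = 7.699×10^-7 K/W
R_outer film = 1/(h_o·A) = 1/(10.9×31.9) = 0.002876 K/W
Sum of known resistances R_other = 0.002886 K/W
Total R = ΔT/Q = 200/3210 = 0.06231 K/W
R_calcium silicate = R_total − R_other = 0.05942 K/W
k = L/(R·A) = 0.165/(0.05942×31.9)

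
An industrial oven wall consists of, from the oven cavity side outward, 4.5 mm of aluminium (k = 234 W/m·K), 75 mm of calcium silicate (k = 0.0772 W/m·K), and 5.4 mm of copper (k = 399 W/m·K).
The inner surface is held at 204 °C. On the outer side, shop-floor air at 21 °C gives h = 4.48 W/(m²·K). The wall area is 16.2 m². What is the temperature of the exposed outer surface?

T ≈ 55.2 °C

Using the resistance-network approach (series):
R_aluminium = L/(kA) = 0.0045/(234×16.2) = 1.187×10^-6 K/W
R_calcium silicate = L/(kA) = 0.075/(0.0772×16.2) = 0.05997 K/W
R_copper = L/(kA) = 0.0054/(399×16.2) = 8.354×10^-7 K/W
R_outer film = 1/(h_o·A) = 1/(4.48×16.2) = 0.01378 K/W
R_total = 0.07375 K/W;  Q = ΔT/R_total = 183/0.07375 = 2481 W
T_interface = T_inner − Q·ΣR(inner→interface) = 204 − 2480×0.05997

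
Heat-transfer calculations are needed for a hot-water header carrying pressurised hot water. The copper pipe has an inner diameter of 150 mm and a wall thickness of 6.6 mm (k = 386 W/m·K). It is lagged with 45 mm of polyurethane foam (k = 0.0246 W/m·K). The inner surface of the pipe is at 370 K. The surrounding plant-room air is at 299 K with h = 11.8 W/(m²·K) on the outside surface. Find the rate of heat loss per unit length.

Treating each annulus and film as a series resistance:
R_copper pipe wall = ln(81.6/75)/(2π×386×1) = 3.478×10^-5 K/W
R_polyurethane foam = ln(126.6/81.6)/(2π×0.0246×1) = 2.842 K/W
R_outer film = 1/(h_o·2πr_oL) = 1/(11.8×2π×0.1266×1) = 0.1065 K/W
R_total = 2.948 K/W
Q = ΔT/R_total = 71/2.948

q′ ≈ 24.1 W/m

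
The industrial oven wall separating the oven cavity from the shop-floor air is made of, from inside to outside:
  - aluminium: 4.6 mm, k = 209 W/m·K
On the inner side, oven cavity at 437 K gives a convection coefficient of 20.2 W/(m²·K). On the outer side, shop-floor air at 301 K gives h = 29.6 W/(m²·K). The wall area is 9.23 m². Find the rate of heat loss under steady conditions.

Series thermal resistances:
R_inner film = 1/(h_i·A) = 1/(20.2×9.23) = 0.005363 K/W
R_aluminium = L/(kA) = 0.0046/(209×9.23) = 2.385×10^-6 K/W
R_outer film = 1/(h_o·A) = 1/(29.6×9.23) = 0.00366 K/W
R_total = 0.009026 K/W
Q = ΔT / R_total = 136 / 0.009026

Q ≈ 15100 W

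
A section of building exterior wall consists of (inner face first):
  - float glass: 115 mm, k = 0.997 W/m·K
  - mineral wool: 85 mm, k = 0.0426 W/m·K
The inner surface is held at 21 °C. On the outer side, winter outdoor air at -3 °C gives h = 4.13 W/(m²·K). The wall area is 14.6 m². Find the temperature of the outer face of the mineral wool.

T ≈ -0.53 °C

Series thermal resistances:
R_float glass = L/(kA) = 0.115/(0.997×14.6) = 0.0079 K/W
R_mineral wool = L/(kA) = 0.085/(0.0426×14.6) = 0.1367 K/W
R_outer film = 1/(h_o·A) = 1/(4.13×14.6) = 0.01658 K/W
R_total = 0.1611 K/W;  Q = ΔT/R_total = 24/0.1611 = 148.9 W
T_interface = T_inner − Q·ΣR(inner→interface) = 21 − 149×0.1446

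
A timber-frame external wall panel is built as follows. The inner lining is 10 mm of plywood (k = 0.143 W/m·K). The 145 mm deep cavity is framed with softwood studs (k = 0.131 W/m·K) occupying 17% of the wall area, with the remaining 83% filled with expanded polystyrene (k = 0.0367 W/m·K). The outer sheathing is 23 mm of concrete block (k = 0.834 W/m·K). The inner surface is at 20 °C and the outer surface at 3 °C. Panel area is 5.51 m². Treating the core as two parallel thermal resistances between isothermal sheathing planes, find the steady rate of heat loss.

Sheathing layers in series; stud and cavity paths in parallel between them.
R_inner = 0.01/(0.143×5.51) = 0.01269 K/W
R_stud  = 0.145/(0.131×0.17×5.51) = 1.182 K/W
R_cav   = 0.145/(0.0367×0.83×5.51) = 0.8639 K/W
1/R_core = 1/R_stud + 1/R_cav → R_core = 0.4991 K/W
R_outer = 0.023/(0.834×5.51) = 0.005005 K/W
R_total = 0.5168 K/W
Q = ΔT/R_total = 17/0.5168

Q ≈ 32.9 W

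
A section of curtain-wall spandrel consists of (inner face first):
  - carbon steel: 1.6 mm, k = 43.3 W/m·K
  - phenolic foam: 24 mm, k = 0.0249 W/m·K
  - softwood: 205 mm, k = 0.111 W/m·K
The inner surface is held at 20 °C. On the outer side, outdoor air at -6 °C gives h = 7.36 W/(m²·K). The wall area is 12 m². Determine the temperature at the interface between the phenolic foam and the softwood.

Thermal resistances in series:
R_carbon steel = L/(kA) = 0.0016/(43.3×12) = 3.079×10^-6 K/W
R_phenolic foam = L/(kA) = 0.024/(0.0249×12) = 0.08032 K/W
R_softwood = L/(kA) = 0.205/(0.111×12) = 0.1539 K/W
R_outer film = 1/(h_o·A) = 1/(7.36×12) = 0.01132 K/W
R_total = 0.2456 K/W;  Q = ΔT/R_total = 26/0.2456 = 105.9 W
T_interface = T_inner − Q·ΣR(inner→interface) = 20 − 106×0.08032

T ≈ 11.5 °C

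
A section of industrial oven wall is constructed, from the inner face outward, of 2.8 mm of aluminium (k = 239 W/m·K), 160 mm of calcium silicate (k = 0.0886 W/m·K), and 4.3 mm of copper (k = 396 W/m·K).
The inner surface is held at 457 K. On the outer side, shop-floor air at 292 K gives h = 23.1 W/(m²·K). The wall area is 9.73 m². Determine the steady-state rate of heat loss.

Q ≈ 868 W

Treating each layer as a thermal resistance in series:
R_aluminium = L/(kA) = 0.0028/(239×9.73) = 1.204×10^-6 K/W
R_calcium silicate = L/(kA) = 0.16/(0.0886×9.73) = 0.1856 K/W
R_copper = L/(kA) = 0.0043/(396×9.73) = 1.116×10^-6 K/W
R_outer film = 1/(h_o·A) = 1/(23.1×9.73) = 0.004449 K/W
R_total = 0.19 K/W
Q = ΔT / R_total = 165 / 0.19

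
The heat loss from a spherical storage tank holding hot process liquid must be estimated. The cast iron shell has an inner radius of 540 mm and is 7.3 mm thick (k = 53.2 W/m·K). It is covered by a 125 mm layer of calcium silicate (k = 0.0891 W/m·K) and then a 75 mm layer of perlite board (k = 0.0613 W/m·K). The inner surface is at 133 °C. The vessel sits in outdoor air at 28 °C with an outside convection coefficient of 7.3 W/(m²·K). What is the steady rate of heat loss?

For a spherical shell R = (1/r₁ − 1/r₂)/(4πk); film R = 1/(h·4πr²). In series:
R_cast iron shell = (1/0.54 − 1/0.5473)/(4π×53.2) = 3.695×10^-5 K/W
R_calcium silicate = (1/0.5473 − 1/0.6723)/(4π×0.0891) = 0.3034 K/W
R_perlite board = (1/0.6723 − 1/0.7473)/(4π×0.0613) = 0.1938 K/W
R_outer film = 1/(h·4πr_o²) = 1/(7.3×4π×0.7473²) = 0.01952 K/W
R_total = 0.5168 K/W
Q = ΔT/R_total = 105/0.5168

Q ≈ 203 W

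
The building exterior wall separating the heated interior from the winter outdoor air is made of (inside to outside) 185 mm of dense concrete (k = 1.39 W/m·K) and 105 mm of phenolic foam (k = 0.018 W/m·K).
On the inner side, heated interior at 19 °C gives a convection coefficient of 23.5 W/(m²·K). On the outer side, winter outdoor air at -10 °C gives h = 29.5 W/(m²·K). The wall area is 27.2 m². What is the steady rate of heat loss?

Q ≈ 131 W

Using the resistance-network approach (series):
R_inner film = 1/(h_i·A) = 1/(23.5×27.2) = 0.001564 K/W
R_dense concrete = L/(kA) = 0.185/(1.39×27.2) = 0.004893 K/W
R_phenolic foam = L/(kA) = 0.105/(0.018×27.2) = 0.2145 K/W
R_outer film = 1/(h_o·A) = 1/(29.5×27.2) = 0.001246 K/W
R_total = 0.2222 K/W
Q = ΔT / R_total = 29 / 0.2222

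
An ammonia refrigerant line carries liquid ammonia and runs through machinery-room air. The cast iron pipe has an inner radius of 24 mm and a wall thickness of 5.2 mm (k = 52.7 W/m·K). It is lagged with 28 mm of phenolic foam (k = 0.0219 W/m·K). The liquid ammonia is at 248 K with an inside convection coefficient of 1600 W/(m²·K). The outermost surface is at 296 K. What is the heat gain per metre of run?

q′ ≈ 9.81 W/m

Cylindrical conduction, so R = ln(r₂/r₁)/(2πkL) per layer, in series:
R_inner film = 1/(h_i·2πr₁L) = 1/(1600×2π×0.024×1) = 0.004145 K/W
R_cast iron pipe wall = ln(29.2/24)/(2π×52.7×1) = 5.923×10^-4 K/W
R_phenolic foam = ln(57.2/29.2)/(2π×0.0219×1) = 4.886 K/W
R_total = 4.891 K/W
Q = ΔT/R_total = 48/4.891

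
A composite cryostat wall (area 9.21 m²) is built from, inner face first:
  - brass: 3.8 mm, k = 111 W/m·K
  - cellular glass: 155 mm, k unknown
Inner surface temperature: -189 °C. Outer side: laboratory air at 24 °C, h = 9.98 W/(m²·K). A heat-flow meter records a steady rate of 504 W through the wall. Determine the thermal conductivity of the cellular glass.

Thermal resistances in series:
R_brass = L/(kA) = 0.0038/(111×9.21) = 3.717×10^-6 K/W
R_outer film = 1/(h_o·A) = 1/(9.98×9.21) = 0.01088 K/W
Sum of known resistances R_other = 0.01088 K/W
Total R = ΔT/Q = 213/504 = 0.4226 K/W
R_cellular glass = R_total − R_other = 0.4117 K/W
k = L/(R·A) = 0.155/(0.4117×9.21)

k ≈ 0.0409 W/(m·K)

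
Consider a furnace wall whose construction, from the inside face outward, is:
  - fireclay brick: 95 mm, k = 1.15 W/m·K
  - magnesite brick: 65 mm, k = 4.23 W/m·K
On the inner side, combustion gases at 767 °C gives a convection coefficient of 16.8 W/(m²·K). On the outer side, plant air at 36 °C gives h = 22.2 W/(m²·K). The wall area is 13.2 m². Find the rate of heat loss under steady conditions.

Q ≈ 47600 W

Model the wall as resistances in series:
R_inner film = 1/(h_i·A) = 1/(16.8×13.2) = 0.004509 K/W
R_fireclay brick = L/(kA) = 0.095/(1.15×13.2) = 0.006258 K/W
R_magnesite brick = L/(kA) = 0.065/(4.23×13.2) = 0.001164 K/W
R_outer film = 1/(h_o·A) = 1/(22.2×13.2) = 0.003413 K/W
R_total = 0.01534 K/W
Q = ΔT / R_total = 731 / 0.01534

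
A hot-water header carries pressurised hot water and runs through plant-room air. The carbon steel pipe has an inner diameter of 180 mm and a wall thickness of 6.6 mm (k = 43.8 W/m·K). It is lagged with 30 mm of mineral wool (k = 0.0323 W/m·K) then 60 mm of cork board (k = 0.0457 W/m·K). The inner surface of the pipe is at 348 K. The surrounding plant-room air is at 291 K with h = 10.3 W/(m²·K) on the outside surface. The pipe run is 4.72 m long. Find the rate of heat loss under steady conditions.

Q ≈ 97.2 W

Per-layer cylindrical resistances, series-summed:
R_carbon steel pipe wall = ln(96.6/90)/(2π×43.8×4.72) = 5.448×10^-5 K/W
R_mineral wool = ln(126.6/96.6)/(2π×0.0323×4.72) = 0.2823 K/W
R_cork board = ln(186.6/126.6)/(2π×0.0457×4.72) = 0.2862 K/W
R_outer film = 1/(h_o·2πr_oL) = 1/(10.3×2π×0.1866×4.72) = 0.01754 K/W
R_total = 0.5862 K/W
Q = ΔT/R_total = 57/0.5862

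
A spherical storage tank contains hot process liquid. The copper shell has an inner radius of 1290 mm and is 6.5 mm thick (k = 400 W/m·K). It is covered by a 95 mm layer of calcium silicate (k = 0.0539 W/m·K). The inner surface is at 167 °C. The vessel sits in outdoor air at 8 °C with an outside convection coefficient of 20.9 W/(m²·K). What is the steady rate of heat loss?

Spherical conduction: R = (1/r_in − 1/r_out)/(4πk) per layer; series-sum.
R_copper shell = (1/1.29 − 1/1.2965)/(4π×400) = 7.732×10^-7 K/W
R_calcium silicate = (1/1.2965 − 1/1.3915)/(4π×0.0539) = 0.07774 K/W
R_outer film = 1/(h·4πr_o²) = 1/(20.9×4π×1.3915²) = 0.001966 K/W
R_total = 0.07971 K/W
Q = ΔT/R_total = 159/0.07971

Q ≈ 1990 W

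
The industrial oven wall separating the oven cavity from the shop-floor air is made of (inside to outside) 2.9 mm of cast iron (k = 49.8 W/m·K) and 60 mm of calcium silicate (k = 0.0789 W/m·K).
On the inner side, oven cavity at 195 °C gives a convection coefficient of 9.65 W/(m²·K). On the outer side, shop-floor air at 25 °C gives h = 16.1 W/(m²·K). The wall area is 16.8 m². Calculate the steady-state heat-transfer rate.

Model the wall as resistances in series:
R_inner film = 1/(h_i·A) = 1/(9.65×16.8) = 0.006168 K/W
R_cast iron = L/(kA) = 0.0029/(49.8×16.8) = 3.466×10^-6 K/W
R_calcium silicate = L/(kA) = 0.06/(0.0789×16.8) = 0.04527 K/W
R_outer film = 1/(h_o·A) = 1/(16.1×16.8) = 0.003697 K/W
R_total = 0.05513 K/W
Q = ΔT / R_total = 170 / 0.05513

Q ≈ 3080 W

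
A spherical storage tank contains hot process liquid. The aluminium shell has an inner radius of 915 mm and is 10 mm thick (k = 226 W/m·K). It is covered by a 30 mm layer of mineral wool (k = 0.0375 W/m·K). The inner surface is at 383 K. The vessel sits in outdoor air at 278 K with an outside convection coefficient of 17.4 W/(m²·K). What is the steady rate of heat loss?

For a spherical shell R = (1/r₁ − 1/r₂)/(4πk); film R = 1/(h·4πr²). In series:
R_aluminium shell = (1/0.915 − 1/0.925)/(4π×226) = 4.16×10^-6 K/W
R_mineral wool = (1/0.925 − 1/0.955)/(4π×0.0375) = 0.07207 K/W
R_outer film = 1/(h·4πr_o²) = 1/(17.4×4π×0.955²) = 0.005015 K/W
R_total = 0.07709 K/W
Q = ΔT/R_total = 105/0.07709

Q ≈ 1360 W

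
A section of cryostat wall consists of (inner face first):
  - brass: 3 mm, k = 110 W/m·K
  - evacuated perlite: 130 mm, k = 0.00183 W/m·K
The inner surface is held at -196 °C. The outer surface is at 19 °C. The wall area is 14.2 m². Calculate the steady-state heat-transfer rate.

Model the wall as resistances in series:
R_brass = L/(kA) = 0.003/(110×14.2) = 1.921×10^-6 K/W
R_evacuated perlite = L/(kA) = 0.13/(0.00183×14.2) = 5.003 K/W
R_total = 5.003 K/W
Q = ΔT / R_total = 215 / 5.003

Q ≈ 43 W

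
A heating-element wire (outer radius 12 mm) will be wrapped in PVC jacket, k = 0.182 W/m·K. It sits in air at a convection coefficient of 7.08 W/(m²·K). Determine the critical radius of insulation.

For a cylinder r_cr = k/h = 0.182/7.08
r_cr = 25.7 mm; since the bare radius (12 mm) is below r_cr, adding a thin layer of insulation will *increase* heat loss.

r_cr ≈ 25.7 mm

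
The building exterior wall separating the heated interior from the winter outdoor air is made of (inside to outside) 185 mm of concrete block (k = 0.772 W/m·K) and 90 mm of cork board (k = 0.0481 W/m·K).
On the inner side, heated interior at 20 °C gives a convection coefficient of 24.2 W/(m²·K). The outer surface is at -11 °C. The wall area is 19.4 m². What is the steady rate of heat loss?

Treating each layer as a thermal resistance in series:
R_inner film = 1/(h_i·A) = 1/(24.2×19.4) = 0.00213 K/W
R_concrete block = L/(kA) = 0.185/(0.772×19.4) = 0.01235 K/W
R_cork board = L/(kA) = 0.09/(0.0481×19.4) = 0.09645 K/W
R_total = 0.1109 K/W
Q = ΔT / R_total = 31 / 0.1109

Q ≈ 279 W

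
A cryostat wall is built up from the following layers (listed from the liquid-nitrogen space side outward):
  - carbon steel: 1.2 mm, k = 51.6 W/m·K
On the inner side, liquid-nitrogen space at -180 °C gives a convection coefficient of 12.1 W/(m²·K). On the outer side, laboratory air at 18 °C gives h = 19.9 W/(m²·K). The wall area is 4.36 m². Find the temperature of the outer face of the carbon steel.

T ≈ -56.9 °C

Series thermal resistances:
R_inner film = 1/(h_i·A) = 1/(12.1×4.36) = 0.01896 K/W
R_carbon steel = L/(kA) = 0.0012/(51.6×4.36) = 5.334×10^-6 K/W
R_outer film = 1/(h_o·A) = 1/(19.9×4.36) = 0.01153 K/W
R_total = 0.03049 K/W;  Q = ΔT/R_total = 198/0.03049 = 6495 W
T_interface = T_inner + Q·ΣR(inner→interface) = -180 + 6490×0.01896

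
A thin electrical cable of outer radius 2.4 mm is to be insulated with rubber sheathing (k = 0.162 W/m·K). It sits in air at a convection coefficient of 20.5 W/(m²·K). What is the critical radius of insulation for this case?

For a cylinder r_cr = k/h = 0.162/20.5
r_cr = 7.9 mm; since the bare radius (2.4 mm) is below r_cr, adding a thin layer of insulation will *increase* heat loss.

r_cr ≈ 7.9 mm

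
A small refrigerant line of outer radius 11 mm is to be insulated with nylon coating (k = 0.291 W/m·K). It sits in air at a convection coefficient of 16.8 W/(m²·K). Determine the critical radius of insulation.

For a cylinder r_cr = k/h = 0.291/16.8
r_cr = 17.3 mm; since the bare radius (11 mm) is below r_cr, adding a thin layer of insulation will *increase* heat loss.

r_cr ≈ 17.3 mm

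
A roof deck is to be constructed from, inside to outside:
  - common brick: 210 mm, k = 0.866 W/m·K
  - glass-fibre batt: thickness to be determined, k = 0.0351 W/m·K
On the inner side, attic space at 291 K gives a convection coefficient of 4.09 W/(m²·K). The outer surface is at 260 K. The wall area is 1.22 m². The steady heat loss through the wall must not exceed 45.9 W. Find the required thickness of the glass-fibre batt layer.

Using the resistance-network approach (series):
R_inner film = 1/(h_i·A) = 1/(4.09×1.22) = 0.2004 K/W
R_common brick = L/(kA) = 0.21/(0.866×1.22) = 0.1988 K/W
Sum of the known resistances R_other = 0.3992 K/W
Required total resistance R_tot = ΔT/Q_allow = 31/45.9 = 0.6754 K/W
R_glass-fibre batt = R_tot − R_other = 0.2762 K/W
L = R·k·A = 0.2762×0.0351×1.22

L ≈ 11.8 mm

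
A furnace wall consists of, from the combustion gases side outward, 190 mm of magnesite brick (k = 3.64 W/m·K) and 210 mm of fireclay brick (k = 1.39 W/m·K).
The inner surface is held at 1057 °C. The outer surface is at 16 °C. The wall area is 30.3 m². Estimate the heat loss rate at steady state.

Thermal resistances in series:
R_magnesite brick = L/(kA) = 0.19/(3.64×30.3) = 0.001723 K/W
R_fireclay brick = L/(kA) = 0.21/(1.39×30.3) = 0.004986 K/W
R_total = 0.006709 K/W
Q = ΔT / R_total = 1041 / 0.006709

Q ≈ 155000 W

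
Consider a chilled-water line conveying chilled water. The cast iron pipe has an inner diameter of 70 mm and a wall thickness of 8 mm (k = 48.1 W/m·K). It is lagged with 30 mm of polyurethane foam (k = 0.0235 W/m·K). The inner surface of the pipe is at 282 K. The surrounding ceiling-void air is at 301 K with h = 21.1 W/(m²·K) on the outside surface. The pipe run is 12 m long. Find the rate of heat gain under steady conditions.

For a radial system each layer contributes R = ln(r_out/r_in)/(2πkL); films add R = 1/(hA).
R_cast iron pipe wall = ln(43/35)/(2π×48.1×12) = 5.676×10^-5 K/W
R_polyurethane foam = ln(73/43)/(2π×0.0235×12) = 0.2987 K/W
R_outer film = 1/(h_o·2πr_oL) = 1/(21.1×2π×0.073×12) = 0.008611 K/W
R_total = 0.3074 K/W
Q = ΔT/R_total = 19/0.3074

Q ≈ 61.8 W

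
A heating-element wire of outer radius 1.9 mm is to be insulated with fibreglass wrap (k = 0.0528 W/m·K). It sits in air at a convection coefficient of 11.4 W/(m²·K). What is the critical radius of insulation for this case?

For a cylinder r_cr = k/h = 0.0528/11.4
r_cr = 4.63 mm; since the bare radius (1.9 mm) is below r_cr, adding a thin layer of insulation will *increase* heat loss.

r_cr ≈ 4.63 mm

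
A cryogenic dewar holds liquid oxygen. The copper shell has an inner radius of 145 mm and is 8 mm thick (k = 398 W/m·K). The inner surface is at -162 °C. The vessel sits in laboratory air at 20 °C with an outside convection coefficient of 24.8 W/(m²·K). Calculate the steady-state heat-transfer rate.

Each spherical layer contributes R = (1/r_i − 1/r_o)/(4πk):
R_copper shell = (1/0.145 − 1/0.153)/(4π×398) = 7.21×10^-5 K/W
R_outer film = 1/(h·4πr_o²) = 1/(24.8×4π×0.153²) = 0.1371 K/W
R_total = 0.1371 K/W
Q = ΔT/R_total = 182/0.1371

Q ≈ 1330 W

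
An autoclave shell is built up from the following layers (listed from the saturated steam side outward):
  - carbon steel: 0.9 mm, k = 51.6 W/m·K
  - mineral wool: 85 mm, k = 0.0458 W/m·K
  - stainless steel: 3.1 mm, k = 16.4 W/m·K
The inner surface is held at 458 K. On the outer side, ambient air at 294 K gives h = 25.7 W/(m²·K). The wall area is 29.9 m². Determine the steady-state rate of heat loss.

Q ≈ 2590 W

Treating each layer as a thermal resistance in series:
R_carbon steel = L/(kA) = 0.0009/(51.6×29.9) = 5.833×10^-7 K/W
R_mineral wool = L/(kA) = 0.085/(0.0458×29.9) = 0.06207 K/W
R_stainless steel = L/(kA) = 0.0031/(16.4×29.9) = 6.322×10^-6 K/W
R_outer film = 1/(h_o·A) = 1/(25.7×29.9) = 0.001301 K/W
R_total = 0.06338 K/W
Q = ΔT / R_total = 164 / 0.06338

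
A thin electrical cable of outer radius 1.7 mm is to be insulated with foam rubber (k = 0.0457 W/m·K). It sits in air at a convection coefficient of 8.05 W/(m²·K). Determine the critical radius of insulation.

For a cylinder r_cr = k/h = 0.0457/8.05
r_cr = 5.68 mm; since the bare radius (1.7 mm) is below r_cr, adding a thin layer of insulation will *increase* heat loss.

r_cr ≈ 5.68 mm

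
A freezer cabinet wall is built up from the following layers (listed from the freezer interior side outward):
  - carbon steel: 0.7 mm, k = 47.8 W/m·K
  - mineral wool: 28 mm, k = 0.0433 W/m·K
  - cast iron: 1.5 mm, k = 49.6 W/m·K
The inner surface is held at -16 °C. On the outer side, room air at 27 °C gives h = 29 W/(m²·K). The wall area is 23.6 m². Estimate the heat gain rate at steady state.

Using the resistance-network approach (series):
R_carbon steel = L/(kA) = 0.0007/(47.8×23.6) = 6.205×10^-7 K/W
R_mineral wool = L/(kA) = 0.028/(0.0433×23.6) = 0.0274 K/W
R_cast iron = L/(kA) = 0.0015/(49.6×23.6) = 1.281×10^-6 K/W
R_outer film = 1/(h_o·A) = 1/(29×23.6) = 0.001461 K/W
R_total = 0.02886 K/W
Q = ΔT / R_total = 43 / 0.02886

Q ≈ 1490 W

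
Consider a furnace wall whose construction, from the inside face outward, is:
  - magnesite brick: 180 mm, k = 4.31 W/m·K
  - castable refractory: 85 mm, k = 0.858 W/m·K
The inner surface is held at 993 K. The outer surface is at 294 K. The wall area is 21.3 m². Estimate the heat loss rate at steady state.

Q ≈ 106000 W

Thermal resistances in series:
R_magnesite brick = L/(kA) = 0.18/(4.31×21.3) = 0.001961 K/W
R_castable refractory = L/(kA) = 0.085/(0.858×21.3) = 0.004651 K/W
R_total = 0.006612 K/W
Q = ΔT / R_total = 699 / 0.006612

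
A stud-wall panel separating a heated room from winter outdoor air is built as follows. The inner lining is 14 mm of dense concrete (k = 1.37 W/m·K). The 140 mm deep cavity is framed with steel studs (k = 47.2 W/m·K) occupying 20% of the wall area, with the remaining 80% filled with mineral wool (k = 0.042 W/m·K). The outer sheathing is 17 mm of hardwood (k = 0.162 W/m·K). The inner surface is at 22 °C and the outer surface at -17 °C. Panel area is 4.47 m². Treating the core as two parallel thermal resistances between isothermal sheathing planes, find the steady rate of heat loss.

Sheathing layers in series; stud and cavity paths in parallel between them.
R_inner = 0.014/(1.37×4.47) = 0.002286 K/W
R_stud  = 0.14/(47.2×0.2×4.47) = 0.003318 K/W
R_cav   = 0.14/(0.042×0.8×4.47) = 0.9321 K/W
1/R_core = 1/R_stud + 1/R_cav → R_core = 0.003306 K/W
R_outer = 0.017/(0.162×4.47) = 0.02348 K/W
R_total = 0.02907 K/W
Q = ΔT/R_total = 39/0.02907

Q ≈ 1340 W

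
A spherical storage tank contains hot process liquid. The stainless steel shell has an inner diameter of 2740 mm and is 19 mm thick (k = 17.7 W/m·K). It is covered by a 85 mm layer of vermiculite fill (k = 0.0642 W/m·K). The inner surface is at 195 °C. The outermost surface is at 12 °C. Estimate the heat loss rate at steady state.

Q ≈ 3550 W

For a spherical shell R = (1/r₁ − 1/r₂)/(4πk); film R = 1/(h·4πr²). In series:
R_stainless steel shell = (1/1.37 − 1/1.389)/(4π×17.7) = 4.489×10^-5 K/W
R_vermiculite fill = (1/1.389 − 1/1.474)/(4π×0.0642) = 0.05146 K/W
R_total = 0.05151 K/W
Q = ΔT/R_total = 183/0.05151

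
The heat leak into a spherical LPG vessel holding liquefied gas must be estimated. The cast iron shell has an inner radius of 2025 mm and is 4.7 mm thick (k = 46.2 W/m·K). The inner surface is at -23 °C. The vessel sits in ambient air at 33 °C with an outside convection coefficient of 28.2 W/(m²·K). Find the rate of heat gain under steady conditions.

Spherical conduction: R = (1/r_in − 1/r_out)/(4πk) per layer; series-sum.
R_cast iron shell = (1/2.025 − 1/2.0297)/(4π×46.2) = 1.97×10^-6 K/W
R_outer film = 1/(h·4πr_o²) = 1/(28.2×4π×2.0297²) = 6.85×10^-4 K/W
R_total = 6.869×10^-4 K/W
Q = ΔT/R_total = 56/6.869×10^-4

Q ≈ 81500 W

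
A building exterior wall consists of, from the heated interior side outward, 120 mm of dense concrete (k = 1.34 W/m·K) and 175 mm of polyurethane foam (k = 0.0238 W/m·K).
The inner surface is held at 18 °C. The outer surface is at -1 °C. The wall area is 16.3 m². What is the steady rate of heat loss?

Treating each layer as a thermal resistance in series:
R_dense concrete = L/(kA) = 0.12/(1.34×16.3) = 0.005494 K/W
R_polyurethane foam = L/(kA) = 0.175/(0.0238×16.3) = 0.4511 K/W
R_total = 0.4566 K/W
Q = ΔT / R_total = 19 / 0.4566

Q ≈ 41.6 W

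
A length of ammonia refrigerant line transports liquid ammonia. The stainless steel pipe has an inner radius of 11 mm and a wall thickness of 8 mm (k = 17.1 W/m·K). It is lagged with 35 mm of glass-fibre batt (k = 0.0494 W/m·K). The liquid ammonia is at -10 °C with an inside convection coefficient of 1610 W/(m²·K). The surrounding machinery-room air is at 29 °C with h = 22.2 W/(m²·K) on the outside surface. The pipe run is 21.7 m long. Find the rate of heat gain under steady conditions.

Per-layer cylindrical resistances, series-summed:
R_inner film = 1/(h_i·2πr₁L) = 1/(1610×2π×0.011×21.7) = 4.141×10^-4 K/W
R_stainless steel pipe wall = ln(19/11)/(2π×17.1×21.7) = 2.344×10^-4 K/W
R_glass-fibre batt = ln(54/19)/(2π×0.0494×21.7) = 0.1551 K/W
R_outer film = 1/(h_o·2πr_oL) = 1/(22.2×2π×0.054×21.7) = 0.006118 K/W
R_total = 0.1618 K/W
Q = ΔT/R_total = 39/0.1618

Q ≈ 241 W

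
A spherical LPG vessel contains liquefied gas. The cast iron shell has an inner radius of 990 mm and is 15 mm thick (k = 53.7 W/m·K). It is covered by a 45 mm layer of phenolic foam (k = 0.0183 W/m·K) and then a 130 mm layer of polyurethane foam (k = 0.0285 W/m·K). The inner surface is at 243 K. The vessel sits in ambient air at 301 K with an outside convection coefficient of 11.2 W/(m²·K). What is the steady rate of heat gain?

Radial (spherical) resistances in series:
R_cast iron shell = (1/0.99 − 1/1.005)/(4π×53.7) = 2.234×10^-5 K/W
R_phenolic foam = (1/1.005 − 1/1.05)/(4π×0.0183) = 0.1854 K/W
R_polyurethane foam = (1/1.05 − 1/1.18)/(4π×0.0285) = 0.293 K/W
R_outer film = 1/(h·4πr_o²) = 1/(11.2×4π×1.18²) = 0.005103 K/W
R_total = 0.4835 K/W
Q = ΔT/R_total = 58/0.4835

Q ≈ 120 W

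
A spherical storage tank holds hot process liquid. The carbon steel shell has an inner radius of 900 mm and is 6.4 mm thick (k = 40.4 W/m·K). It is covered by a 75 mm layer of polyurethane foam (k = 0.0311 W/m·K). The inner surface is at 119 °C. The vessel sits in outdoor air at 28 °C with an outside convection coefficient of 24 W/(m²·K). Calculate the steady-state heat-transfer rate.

Radial (spherical) resistances in series:
R_carbon steel shell = (1/0.9 − 1/0.9064)/(4π×40.4) = 1.545×10^-5 K/W
R_polyurethane foam = (1/0.9064 − 1/0.9814)/(4π×0.0311) = 0.2157 K/W
R_outer film = 1/(h·4πr_o²) = 1/(24×4π×0.9814²) = 0.003443 K/W
R_total = 0.2192 K/W
Q = ΔT/R_total = 91/0.2192

Q ≈ 415 W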